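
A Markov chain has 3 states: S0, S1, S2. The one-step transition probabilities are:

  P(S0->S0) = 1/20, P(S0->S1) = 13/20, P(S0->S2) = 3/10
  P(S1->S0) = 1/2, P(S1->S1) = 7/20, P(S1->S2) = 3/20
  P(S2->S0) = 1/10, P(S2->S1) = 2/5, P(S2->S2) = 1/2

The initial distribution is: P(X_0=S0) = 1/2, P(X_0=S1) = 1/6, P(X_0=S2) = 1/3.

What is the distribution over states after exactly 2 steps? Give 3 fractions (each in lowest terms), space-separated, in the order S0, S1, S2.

Answer: 719/2400 983/2400 349/1200

Derivation:
Propagating the distribution step by step (d_{t+1} = d_t * P):
d_0 = (S0=1/2, S1=1/6, S2=1/3)
  d_1[S0] = 1/2*1/20 + 1/6*1/2 + 1/3*1/10 = 17/120
  d_1[S1] = 1/2*13/20 + 1/6*7/20 + 1/3*2/5 = 31/60
  d_1[S2] = 1/2*3/10 + 1/6*3/20 + 1/3*1/2 = 41/120
d_1 = (S0=17/120, S1=31/60, S2=41/120)
  d_2[S0] = 17/120*1/20 + 31/60*1/2 + 41/120*1/10 = 719/2400
  d_2[S1] = 17/120*13/20 + 31/60*7/20 + 41/120*2/5 = 983/2400
  d_2[S2] = 17/120*3/10 + 31/60*3/20 + 41/120*1/2 = 349/1200
d_2 = (S0=719/2400, S1=983/2400, S2=349/1200)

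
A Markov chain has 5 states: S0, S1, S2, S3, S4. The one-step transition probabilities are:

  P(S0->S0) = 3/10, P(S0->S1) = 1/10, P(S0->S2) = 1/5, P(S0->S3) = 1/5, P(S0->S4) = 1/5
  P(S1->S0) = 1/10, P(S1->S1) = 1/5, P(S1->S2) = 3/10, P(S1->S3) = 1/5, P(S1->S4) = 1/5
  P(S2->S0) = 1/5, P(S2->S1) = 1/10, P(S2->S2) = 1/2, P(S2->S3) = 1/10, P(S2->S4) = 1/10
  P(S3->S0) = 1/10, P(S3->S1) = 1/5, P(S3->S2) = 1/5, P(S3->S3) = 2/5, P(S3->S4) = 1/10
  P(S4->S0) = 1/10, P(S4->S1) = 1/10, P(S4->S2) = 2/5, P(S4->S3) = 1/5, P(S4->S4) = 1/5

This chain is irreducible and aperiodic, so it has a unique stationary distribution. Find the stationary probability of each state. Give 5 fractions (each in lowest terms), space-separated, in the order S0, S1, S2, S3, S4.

Answer: 871/5176 347/2588 224/647 535/2588 749/5176

Derivation:
The stationary distribution satisfies pi = pi * P, i.e.:
  pi_S0 = 3/10*pi_S0 + 1/10*pi_S1 + 1/5*pi_S2 + 1/10*pi_S3 + 1/10*pi_S4
  pi_S1 = 1/10*pi_S0 + 1/5*pi_S1 + 1/10*pi_S2 + 1/5*pi_S3 + 1/10*pi_S4
  pi_S2 = 1/5*pi_S0 + 3/10*pi_S1 + 1/2*pi_S2 + 1/5*pi_S3 + 2/5*pi_S4
  pi_S3 = 1/5*pi_S0 + 1/5*pi_S1 + 1/10*pi_S2 + 2/5*pi_S3 + 1/5*pi_S4
  pi_S4 = 1/5*pi_S0 + 1/5*pi_S1 + 1/10*pi_S2 + 1/10*pi_S3 + 1/5*pi_S4
with normalization: pi_S0 + pi_S1 + pi_S2 + pi_S3 + pi_S4 = 1.

Using the first 4 balance equations plus normalization, the linear system A*pi = b is:
  [-7/10, 1/10, 1/5, 1/10, 1/10] . pi = 0
  [1/10, -4/5, 1/10, 1/5, 1/10] . pi = 0
  [1/5, 3/10, -1/2, 1/5, 2/5] . pi = 0
  [1/5, 1/5, 1/10, -3/5, 1/5] . pi = 0
  [1, 1, 1, 1, 1] . pi = 1

Solving yields:
  pi_S0 = 871/5176
  pi_S1 = 347/2588
  pi_S2 = 224/647
  pi_S3 = 535/2588
  pi_S4 = 749/5176

Verification (pi * P):
  871/5176*3/10 + 347/2588*1/10 + 224/647*1/5 + 535/2588*1/10 + 749/5176*1/10 = 871/5176 = pi_S0  (ok)
  871/5176*1/10 + 347/2588*1/5 + 224/647*1/10 + 535/2588*1/5 + 749/5176*1/10 = 347/2588 = pi_S1  (ok)
  871/5176*1/5 + 347/2588*3/10 + 224/647*1/2 + 535/2588*1/5 + 749/5176*2/5 = 224/647 = pi_S2  (ok)
  871/5176*1/5 + 347/2588*1/5 + 224/647*1/10 + 535/2588*2/5 + 749/5176*1/5 = 535/2588 = pi_S3  (ok)
  871/5176*1/5 + 347/2588*1/5 + 224/647*1/10 + 535/2588*1/10 + 749/5176*1/5 = 749/5176 = pi_S4  (ok)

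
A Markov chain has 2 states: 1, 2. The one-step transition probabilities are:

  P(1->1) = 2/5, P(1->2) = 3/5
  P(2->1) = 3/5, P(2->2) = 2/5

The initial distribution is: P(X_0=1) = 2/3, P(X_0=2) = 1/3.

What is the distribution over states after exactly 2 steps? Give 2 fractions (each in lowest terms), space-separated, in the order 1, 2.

Propagating the distribution step by step (d_{t+1} = d_t * P):
d_0 = (1=2/3, 2=1/3)
  d_1[1] = 2/3*2/5 + 1/3*3/5 = 7/15
  d_1[2] = 2/3*3/5 + 1/3*2/5 = 8/15
d_1 = (1=7/15, 2=8/15)
  d_2[1] = 7/15*2/5 + 8/15*3/5 = 38/75
  d_2[2] = 7/15*3/5 + 8/15*2/5 = 37/75
d_2 = (1=38/75, 2=37/75)

Answer: 38/75 37/75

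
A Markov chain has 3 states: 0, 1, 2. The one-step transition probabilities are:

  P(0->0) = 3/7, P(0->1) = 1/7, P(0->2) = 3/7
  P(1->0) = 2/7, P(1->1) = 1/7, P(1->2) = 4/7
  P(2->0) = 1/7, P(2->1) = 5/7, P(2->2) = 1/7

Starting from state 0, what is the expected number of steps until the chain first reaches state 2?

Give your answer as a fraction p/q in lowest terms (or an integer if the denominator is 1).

Let h_i = expected steps to first reach 2 from state i.
Boundary: h_2 = 0.
First-step equations for the other states:
  h_0 = 1 + 3/7*h_0 + 1/7*h_1 + 3/7*h_2
  h_1 = 1 + 2/7*h_0 + 1/7*h_1 + 4/7*h_2

Substituting h_2 = 0 and rearranging gives the linear system (I - Q) h = 1:
  [4/7, -1/7] . (h_0, h_1) = 1
  [-2/7, 6/7] . (h_0, h_1) = 1

Solving yields:
  h_0 = 49/22
  h_1 = 21/11

Starting state is 0, so the expected hitting time is h_0 = 49/22.

Answer: 49/22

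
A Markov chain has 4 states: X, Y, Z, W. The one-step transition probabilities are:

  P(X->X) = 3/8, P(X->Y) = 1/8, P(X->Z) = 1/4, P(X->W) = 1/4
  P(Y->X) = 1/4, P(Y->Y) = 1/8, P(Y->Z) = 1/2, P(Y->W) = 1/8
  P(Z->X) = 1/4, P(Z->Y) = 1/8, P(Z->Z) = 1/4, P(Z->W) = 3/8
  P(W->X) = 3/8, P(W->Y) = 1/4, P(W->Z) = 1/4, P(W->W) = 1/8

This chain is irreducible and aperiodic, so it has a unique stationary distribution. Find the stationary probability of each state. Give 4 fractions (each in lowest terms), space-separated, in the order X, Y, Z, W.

Answer: 31/97 15/97 28/97 23/97

Derivation:
The stationary distribution satisfies pi = pi * P, i.e.:
  pi_X = 3/8*pi_X + 1/4*pi_Y + 1/4*pi_Z + 3/8*pi_W
  pi_Y = 1/8*pi_X + 1/8*pi_Y + 1/8*pi_Z + 1/4*pi_W
  pi_Z = 1/4*pi_X + 1/2*pi_Y + 1/4*pi_Z + 1/4*pi_W
  pi_W = 1/4*pi_X + 1/8*pi_Y + 3/8*pi_Z + 1/8*pi_W
with normalization: pi_X + pi_Y + pi_Z + pi_W = 1.

Using the first 3 balance equations plus normalization, the linear system A*pi = b is:
  [-5/8, 1/4, 1/4, 3/8] . pi = 0
  [1/8, -7/8, 1/8, 1/4] . pi = 0
  [1/4, 1/2, -3/4, 1/4] . pi = 0
  [1, 1, 1, 1] . pi = 1

Solving yields:
  pi_X = 31/97
  pi_Y = 15/97
  pi_Z = 28/97
  pi_W = 23/97

Verification (pi * P):
  31/97*3/8 + 15/97*1/4 + 28/97*1/4 + 23/97*3/8 = 31/97 = pi_X  (ok)
  31/97*1/8 + 15/97*1/8 + 28/97*1/8 + 23/97*1/4 = 15/97 = pi_Y  (ok)
  31/97*1/4 + 15/97*1/2 + 28/97*1/4 + 23/97*1/4 = 28/97 = pi_Z  (ok)
  31/97*1/4 + 15/97*1/8 + 28/97*3/8 + 23/97*1/8 = 23/97 = pi_W  (ok)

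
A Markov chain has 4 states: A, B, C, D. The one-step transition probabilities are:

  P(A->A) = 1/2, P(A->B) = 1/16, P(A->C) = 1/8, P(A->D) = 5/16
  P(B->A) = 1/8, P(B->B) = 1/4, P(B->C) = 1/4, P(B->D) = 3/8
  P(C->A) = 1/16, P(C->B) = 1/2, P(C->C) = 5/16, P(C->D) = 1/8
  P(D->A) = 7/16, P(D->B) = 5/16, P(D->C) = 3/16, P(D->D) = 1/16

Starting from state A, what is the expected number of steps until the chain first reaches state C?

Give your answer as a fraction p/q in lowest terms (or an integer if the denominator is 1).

Let h_i = expected steps to first reach C from state i.
Boundary: h_C = 0.
First-step equations for the other states:
  h_A = 1 + 1/2*h_A + 1/16*h_B + 1/8*h_C + 5/16*h_D
  h_B = 1 + 1/8*h_A + 1/4*h_B + 1/4*h_C + 3/8*h_D
  h_D = 1 + 7/16*h_A + 5/16*h_B + 3/16*h_C + 1/16*h_D

Substituting h_C = 0 and rearranging gives the linear system (I - Q) h = 1:
  [1/2, -1/16, -5/16] . (h_A, h_B, h_D) = 1
  [-1/8, 3/4, -3/8] . (h_A, h_B, h_D) = 1
  [-7/16, -5/16, 15/16] . (h_A, h_B, h_D) = 1

Solving yields:
  h_A = 2048/329
  h_B = 1720/329
  h_D = 40/7

Starting state is A, so the expected hitting time is h_A = 2048/329.

Answer: 2048/329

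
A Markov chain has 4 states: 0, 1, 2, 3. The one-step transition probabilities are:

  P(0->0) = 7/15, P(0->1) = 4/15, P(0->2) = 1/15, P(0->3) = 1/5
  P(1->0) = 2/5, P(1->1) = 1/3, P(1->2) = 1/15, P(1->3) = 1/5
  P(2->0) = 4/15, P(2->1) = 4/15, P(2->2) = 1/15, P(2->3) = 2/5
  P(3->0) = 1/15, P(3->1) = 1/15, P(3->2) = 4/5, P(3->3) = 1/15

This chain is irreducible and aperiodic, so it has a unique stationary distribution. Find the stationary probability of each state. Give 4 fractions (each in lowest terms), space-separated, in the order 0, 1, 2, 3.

Answer: 248/777 62/259 25/111 8/37

Derivation:
The stationary distribution satisfies pi = pi * P, i.e.:
  pi_0 = 7/15*pi_0 + 2/5*pi_1 + 4/15*pi_2 + 1/15*pi_3
  pi_1 = 4/15*pi_0 + 1/3*pi_1 + 4/15*pi_2 + 1/15*pi_3
  pi_2 = 1/15*pi_0 + 1/15*pi_1 + 1/15*pi_2 + 4/5*pi_3
  pi_3 = 1/5*pi_0 + 1/5*pi_1 + 2/5*pi_2 + 1/15*pi_3
with normalization: pi_0 + pi_1 + pi_2 + pi_3 = 1.

Using the first 3 balance equations plus normalization, the linear system A*pi = b is:
  [-8/15, 2/5, 4/15, 1/15] . pi = 0
  [4/15, -2/3, 4/15, 1/15] . pi = 0
  [1/15, 1/15, -14/15, 4/5] . pi = 0
  [1, 1, 1, 1] . pi = 1

Solving yields:
  pi_0 = 248/777
  pi_1 = 62/259
  pi_2 = 25/111
  pi_3 = 8/37

Verification (pi * P):
  248/777*7/15 + 62/259*2/5 + 25/111*4/15 + 8/37*1/15 = 248/777 = pi_0  (ok)
  248/777*4/15 + 62/259*1/3 + 25/111*4/15 + 8/37*1/15 = 62/259 = pi_1  (ok)
  248/777*1/15 + 62/259*1/15 + 25/111*1/15 + 8/37*4/5 = 25/111 = pi_2  (ok)
  248/777*1/5 + 62/259*1/5 + 25/111*2/5 + 8/37*1/15 = 8/37 = pi_3  (ok)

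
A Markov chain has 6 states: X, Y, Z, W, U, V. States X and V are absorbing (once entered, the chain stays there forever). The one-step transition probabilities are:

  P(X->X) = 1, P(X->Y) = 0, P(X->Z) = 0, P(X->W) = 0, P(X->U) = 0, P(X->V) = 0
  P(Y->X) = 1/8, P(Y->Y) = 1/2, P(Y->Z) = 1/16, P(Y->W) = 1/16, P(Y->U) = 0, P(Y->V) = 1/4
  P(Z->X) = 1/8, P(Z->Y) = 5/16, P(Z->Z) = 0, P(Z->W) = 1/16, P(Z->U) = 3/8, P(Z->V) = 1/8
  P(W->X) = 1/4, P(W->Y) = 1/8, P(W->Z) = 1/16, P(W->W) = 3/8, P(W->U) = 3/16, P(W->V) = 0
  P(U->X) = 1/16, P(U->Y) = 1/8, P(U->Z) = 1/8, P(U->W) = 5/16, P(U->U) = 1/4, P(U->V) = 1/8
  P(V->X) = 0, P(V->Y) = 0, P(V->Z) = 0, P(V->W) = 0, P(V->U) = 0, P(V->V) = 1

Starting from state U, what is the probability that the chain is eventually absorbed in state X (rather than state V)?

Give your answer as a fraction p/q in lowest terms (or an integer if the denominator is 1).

Let a_i = P(absorbed in X | start in state i).
Boundary conditions: a_X = 1, a_V = 0.
For each transient state i, a_i = sum_j P(i->j) * a_j:
  a_Y = 1/8*a_X + 1/2*a_Y + 1/16*a_Z + 1/16*a_W + 0*a_U + 1/4*a_V
  a_Z = 1/8*a_X + 5/16*a_Y + 0*a_Z + 1/16*a_W + 3/8*a_U + 1/8*a_V
  a_W = 1/4*a_X + 1/8*a_Y + 1/16*a_Z + 3/8*a_W + 3/16*a_U + 0*a_V
  a_U = 1/16*a_X + 1/8*a_Y + 1/8*a_Z + 5/16*a_W + 1/4*a_U + 1/8*a_V

Substituting a_X = 1 and a_V = 0, rearrange to (I - Q) a = r where r[i] = P(i -> X):
  [1/2, -1/16, -1/16, 0] . (a_Y, a_Z, a_W, a_U) = 1/8
  [-5/16, 1, -1/16, -3/8] . (a_Y, a_Z, a_W, a_U) = 1/8
  [-1/8, -1/16, 5/8, -3/16] . (a_Y, a_Z, a_W, a_U) = 1/4
  [-1/8, -1/8, -5/16, 3/4] . (a_Y, a_Z, a_W, a_U) = 1/16

Solving yields:
  a_Y = 1425/3601
  a_Z = 1743/3601
  a_W = 2455/3601
  a_U = 1851/3601

Starting state is U, so the absorption probability is a_U = 1851/3601.

Answer: 1851/3601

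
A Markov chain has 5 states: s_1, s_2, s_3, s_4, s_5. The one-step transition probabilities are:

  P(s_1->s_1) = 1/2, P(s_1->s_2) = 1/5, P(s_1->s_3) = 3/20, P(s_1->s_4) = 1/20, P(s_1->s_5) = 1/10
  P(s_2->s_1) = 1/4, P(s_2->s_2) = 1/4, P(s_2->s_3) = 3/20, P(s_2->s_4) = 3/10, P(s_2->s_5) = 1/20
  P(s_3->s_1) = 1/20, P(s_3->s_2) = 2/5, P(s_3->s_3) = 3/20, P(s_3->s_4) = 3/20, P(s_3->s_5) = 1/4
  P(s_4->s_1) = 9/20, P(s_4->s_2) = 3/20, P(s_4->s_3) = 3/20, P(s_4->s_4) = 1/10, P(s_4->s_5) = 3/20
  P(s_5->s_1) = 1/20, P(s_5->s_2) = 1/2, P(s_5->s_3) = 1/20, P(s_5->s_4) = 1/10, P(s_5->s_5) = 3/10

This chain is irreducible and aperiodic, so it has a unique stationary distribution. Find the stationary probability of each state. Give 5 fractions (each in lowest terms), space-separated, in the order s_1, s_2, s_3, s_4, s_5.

Answer: 2998/10047 11105/40188 1364/10047 1971/13396 2861/20094

Derivation:
The stationary distribution satisfies pi = pi * P, i.e.:
  pi_s_1 = 1/2*pi_s_1 + 1/4*pi_s_2 + 1/20*pi_s_3 + 9/20*pi_s_4 + 1/20*pi_s_5
  pi_s_2 = 1/5*pi_s_1 + 1/4*pi_s_2 + 2/5*pi_s_3 + 3/20*pi_s_4 + 1/2*pi_s_5
  pi_s_3 = 3/20*pi_s_1 + 3/20*pi_s_2 + 3/20*pi_s_3 + 3/20*pi_s_4 + 1/20*pi_s_5
  pi_s_4 = 1/20*pi_s_1 + 3/10*pi_s_2 + 3/20*pi_s_3 + 1/10*pi_s_4 + 1/10*pi_s_5
  pi_s_5 = 1/10*pi_s_1 + 1/20*pi_s_2 + 1/4*pi_s_3 + 3/20*pi_s_4 + 3/10*pi_s_5
with normalization: pi_s_1 + pi_s_2 + pi_s_3 + pi_s_4 + pi_s_5 = 1.

Using the first 4 balance equations plus normalization, the linear system A*pi = b is:
  [-1/2, 1/4, 1/20, 9/20, 1/20] . pi = 0
  [1/5, -3/4, 2/5, 3/20, 1/2] . pi = 0
  [3/20, 3/20, -17/20, 3/20, 1/20] . pi = 0
  [1/20, 3/10, 3/20, -9/10, 1/10] . pi = 0
  [1, 1, 1, 1, 1] . pi = 1

Solving yields:
  pi_s_1 = 2998/10047
  pi_s_2 = 11105/40188
  pi_s_3 = 1364/10047
  pi_s_4 = 1971/13396
  pi_s_5 = 2861/20094

Verification (pi * P):
  2998/10047*1/2 + 11105/40188*1/4 + 1364/10047*1/20 + 1971/13396*9/20 + 2861/20094*1/20 = 2998/10047 = pi_s_1  (ok)
  2998/10047*1/5 + 11105/40188*1/4 + 1364/10047*2/5 + 1971/13396*3/20 + 2861/20094*1/2 = 11105/40188 = pi_s_2  (ok)
  2998/10047*3/20 + 11105/40188*3/20 + 1364/10047*3/20 + 1971/13396*3/20 + 2861/20094*1/20 = 1364/10047 = pi_s_3  (ok)
  2998/10047*1/20 + 11105/40188*3/10 + 1364/10047*3/20 + 1971/13396*1/10 + 2861/20094*1/10 = 1971/13396 = pi_s_4  (ok)
  2998/10047*1/10 + 11105/40188*1/20 + 1364/10047*1/4 + 1971/13396*3/20 + 2861/20094*3/10 = 2861/20094 = pi_s_5  (ok)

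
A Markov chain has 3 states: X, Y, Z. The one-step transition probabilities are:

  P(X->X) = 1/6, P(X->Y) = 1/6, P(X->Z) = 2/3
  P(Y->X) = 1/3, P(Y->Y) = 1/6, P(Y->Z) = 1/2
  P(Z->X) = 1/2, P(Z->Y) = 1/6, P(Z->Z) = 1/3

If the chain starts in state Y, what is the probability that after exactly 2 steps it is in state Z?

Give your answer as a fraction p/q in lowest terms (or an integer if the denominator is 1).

Answer: 17/36

Derivation:
Computing P^2 by repeated multiplication:
P^1 =
  X: [1/6, 1/6, 2/3]
  Y: [1/3, 1/6, 1/2]
  Z: [1/2, 1/6, 1/3]
P^2 =
  X: [5/12, 1/6, 5/12]
  Y: [13/36, 1/6, 17/36]
  Z: [11/36, 1/6, 19/36]

(P^2)[Y -> Z] = 17/36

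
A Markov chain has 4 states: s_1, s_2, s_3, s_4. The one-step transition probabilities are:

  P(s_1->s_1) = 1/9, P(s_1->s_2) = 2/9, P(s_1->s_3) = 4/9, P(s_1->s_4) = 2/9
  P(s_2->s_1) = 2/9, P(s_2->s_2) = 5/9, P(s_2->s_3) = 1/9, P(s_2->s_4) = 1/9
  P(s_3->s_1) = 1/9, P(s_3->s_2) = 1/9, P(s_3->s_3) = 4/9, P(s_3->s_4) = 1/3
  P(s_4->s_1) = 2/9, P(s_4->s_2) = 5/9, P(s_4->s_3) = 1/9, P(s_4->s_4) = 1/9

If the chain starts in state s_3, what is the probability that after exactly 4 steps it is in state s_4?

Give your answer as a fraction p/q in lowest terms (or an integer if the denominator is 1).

Answer: 1238/6561

Derivation:
Computing P^4 by repeated multiplication:
P^1 =
  s_1: [1/9, 2/9, 4/9, 2/9]
  s_2: [2/9, 5/9, 1/9, 1/9]
  s_3: [1/9, 1/9, 4/9, 1/3]
  s_4: [2/9, 5/9, 1/9, 1/9]
P^2 =
  s_1: [13/81, 26/81, 8/27, 2/9]
  s_2: [5/27, 35/81, 2/9, 13/81]
  s_3: [13/81, 26/81, 8/27, 2/9]
  s_4: [5/27, 35/81, 2/9, 13/81]
P^3 =
  s_1: [125/729, 10/27, 64/243, 142/729]
  s_2: [43/243, 32/81, 20/81, 44/243]
  s_3: [125/729, 10/27, 64/243, 142/729]
  s_4: [43/243, 32/81, 20/81, 44/243]
P^4 =
  s_1: [1141/6561, 278/729, 560/2187, 1238/6561]
  s_2: [383/2187, 94/243, 184/729, 406/2187]
  s_3: [1141/6561, 278/729, 560/2187, 1238/6561]
  s_4: [383/2187, 94/243, 184/729, 406/2187]

(P^4)[s_3 -> s_4] = 1238/6561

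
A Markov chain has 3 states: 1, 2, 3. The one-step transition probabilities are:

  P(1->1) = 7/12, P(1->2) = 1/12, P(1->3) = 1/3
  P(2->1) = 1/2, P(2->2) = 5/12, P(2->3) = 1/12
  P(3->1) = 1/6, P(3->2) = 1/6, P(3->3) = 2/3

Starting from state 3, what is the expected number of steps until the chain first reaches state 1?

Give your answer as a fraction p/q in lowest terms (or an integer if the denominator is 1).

Answer: 54/13

Derivation:
Let h_i = expected steps to first reach 1 from state i.
Boundary: h_1 = 0.
First-step equations for the other states:
  h_2 = 1 + 1/2*h_1 + 5/12*h_2 + 1/12*h_3
  h_3 = 1 + 1/6*h_1 + 1/6*h_2 + 2/3*h_3

Substituting h_1 = 0 and rearranging gives the linear system (I - Q) h = 1:
  [7/12, -1/12] . (h_2, h_3) = 1
  [-1/6, 1/3] . (h_2, h_3) = 1

Solving yields:
  h_2 = 30/13
  h_3 = 54/13

Starting state is 3, so the expected hitting time is h_3 = 54/13.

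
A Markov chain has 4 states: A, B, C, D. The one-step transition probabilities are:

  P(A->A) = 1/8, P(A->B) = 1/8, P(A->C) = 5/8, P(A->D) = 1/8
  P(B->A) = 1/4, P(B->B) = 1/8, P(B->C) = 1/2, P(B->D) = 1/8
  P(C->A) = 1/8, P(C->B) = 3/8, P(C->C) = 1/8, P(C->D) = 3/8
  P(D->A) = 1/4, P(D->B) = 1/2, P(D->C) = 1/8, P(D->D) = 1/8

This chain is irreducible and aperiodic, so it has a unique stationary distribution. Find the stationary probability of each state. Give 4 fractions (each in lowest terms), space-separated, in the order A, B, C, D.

The stationary distribution satisfies pi = pi * P, i.e.:
  pi_A = 1/8*pi_A + 1/4*pi_B + 1/8*pi_C + 1/4*pi_D
  pi_B = 1/8*pi_A + 1/8*pi_B + 3/8*pi_C + 1/2*pi_D
  pi_C = 5/8*pi_A + 1/2*pi_B + 1/8*pi_C + 1/8*pi_D
  pi_D = 1/8*pi_A + 1/8*pi_B + 3/8*pi_C + 1/8*pi_D
with normalization: pi_A + pi_B + pi_C + pi_D = 1.

Using the first 3 balance equations plus normalization, the linear system A*pi = b is:
  [-7/8, 1/4, 1/8, 1/4] . pi = 0
  [1/8, -7/8, 3/8, 1/2] . pi = 0
  [5/8, 1/2, -7/8, 1/8] . pi = 0
  [1, 1, 1, 1] . pi = 1

Solving yields:
  pi_A = 159/854
  pi_B = 121/427
  pi_C = 277/854
  pi_D = 88/427

Verification (pi * P):
  159/854*1/8 + 121/427*1/4 + 277/854*1/8 + 88/427*1/4 = 159/854 = pi_A  (ok)
  159/854*1/8 + 121/427*1/8 + 277/854*3/8 + 88/427*1/2 = 121/427 = pi_B  (ok)
  159/854*5/8 + 121/427*1/2 + 277/854*1/8 + 88/427*1/8 = 277/854 = pi_C  (ok)
  159/854*1/8 + 121/427*1/8 + 277/854*3/8 + 88/427*1/8 = 88/427 = pi_D  (ok)

Answer: 159/854 121/427 277/854 88/427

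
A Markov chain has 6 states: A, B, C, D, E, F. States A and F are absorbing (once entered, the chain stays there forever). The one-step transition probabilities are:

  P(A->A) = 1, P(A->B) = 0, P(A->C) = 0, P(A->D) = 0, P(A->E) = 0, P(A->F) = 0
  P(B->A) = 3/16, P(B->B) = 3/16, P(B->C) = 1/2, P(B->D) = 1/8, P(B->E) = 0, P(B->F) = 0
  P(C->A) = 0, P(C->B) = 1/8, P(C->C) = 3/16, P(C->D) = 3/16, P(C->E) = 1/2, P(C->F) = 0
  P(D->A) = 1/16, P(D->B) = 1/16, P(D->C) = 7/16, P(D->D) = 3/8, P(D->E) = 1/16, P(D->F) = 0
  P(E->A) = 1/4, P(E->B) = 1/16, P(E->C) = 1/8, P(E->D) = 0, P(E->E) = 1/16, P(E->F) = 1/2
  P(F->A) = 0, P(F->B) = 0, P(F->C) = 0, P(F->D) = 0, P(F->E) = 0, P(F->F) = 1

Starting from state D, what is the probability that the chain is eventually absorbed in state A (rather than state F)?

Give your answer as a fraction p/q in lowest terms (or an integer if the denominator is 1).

Answer: 1027/2107

Derivation:
Let a_i = P(absorbed in A | start in state i).
Boundary conditions: a_A = 1, a_F = 0.
For each transient state i, a_i = sum_j P(i->j) * a_j:
  a_B = 3/16*a_A + 3/16*a_B + 1/2*a_C + 1/8*a_D + 0*a_E + 0*a_F
  a_C = 0*a_A + 1/8*a_B + 3/16*a_C + 3/16*a_D + 1/2*a_E + 0*a_F
  a_D = 1/16*a_A + 1/16*a_B + 7/16*a_C + 3/8*a_D + 1/16*a_E + 0*a_F
  a_E = 1/4*a_A + 1/16*a_B + 1/8*a_C + 0*a_D + 1/16*a_E + 1/2*a_F

Substituting a_A = 1 and a_F = 0, rearrange to (I - Q) a = r where r[i] = P(i -> A):
  [13/16, -1/2, -1/8, 0] . (a_B, a_C, a_D, a_E) = 3/16
  [-1/8, 13/16, -3/16, -1/2] . (a_B, a_C, a_D, a_E) = 0
  [-1/16, -7/16, 5/8, -1/16] . (a_B, a_C, a_D, a_E) = 1/16
  [-1/16, -1/8, 0, 15/16] . (a_B, a_C, a_D, a_E) = 1/4

Solving yields:
  a_B = 8333/14749
  a_C = 6213/14749
  a_D = 1027/2107
  a_E = 5317/14749

Starting state is D, so the absorption probability is a_D = 1027/2107.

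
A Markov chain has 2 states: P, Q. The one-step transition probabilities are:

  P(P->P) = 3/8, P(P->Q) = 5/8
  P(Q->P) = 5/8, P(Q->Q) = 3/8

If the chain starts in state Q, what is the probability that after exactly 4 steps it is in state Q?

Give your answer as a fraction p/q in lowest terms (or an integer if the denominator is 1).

Answer: 257/512

Derivation:
Computing P^4 by repeated multiplication:
P^1 =
  P: [3/8, 5/8]
  Q: [5/8, 3/8]
P^2 =
  P: [17/32, 15/32]
  Q: [15/32, 17/32]
P^3 =
  P: [63/128, 65/128]
  Q: [65/128, 63/128]
P^4 =
  P: [257/512, 255/512]
  Q: [255/512, 257/512]

(P^4)[Q -> Q] = 257/512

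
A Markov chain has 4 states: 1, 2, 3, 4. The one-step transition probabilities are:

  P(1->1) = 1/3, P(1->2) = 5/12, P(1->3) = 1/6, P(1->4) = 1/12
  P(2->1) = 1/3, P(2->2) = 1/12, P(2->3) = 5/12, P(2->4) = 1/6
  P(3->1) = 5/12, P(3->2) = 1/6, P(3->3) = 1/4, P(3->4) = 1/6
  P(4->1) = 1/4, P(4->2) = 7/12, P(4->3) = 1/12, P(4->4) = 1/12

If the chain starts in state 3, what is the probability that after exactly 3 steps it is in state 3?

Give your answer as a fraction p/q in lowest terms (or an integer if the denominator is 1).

Answer: 443/1728

Derivation:
Computing P^3 by repeated multiplication:
P^1 =
  1: [1/3, 5/12, 1/6, 1/12]
  2: [1/3, 1/12, 5/12, 1/6]
  3: [5/12, 1/6, 1/4, 1/6]
  4: [1/4, 7/12, 1/12, 1/12]
P^2 =
  1: [49/144, 1/4, 5/18, 19/144]
  2: [17/48, 5/16, 5/24, 1/8]
  3: [49/144, 47/144, 31/144, 17/144]
  4: [1/3, 31/144, 5/16, 5/36]
P^3 =
  1: [199/576, 247/864, 139/576, 55/432]
  2: [49/144, 9/32, 145/576, 73/576]
  3: [295/864, 473/1728, 443/1728, 37/288]
  4: [601/1728, 167/576, 203/864, 55/432]

(P^3)[3 -> 3] = 443/1728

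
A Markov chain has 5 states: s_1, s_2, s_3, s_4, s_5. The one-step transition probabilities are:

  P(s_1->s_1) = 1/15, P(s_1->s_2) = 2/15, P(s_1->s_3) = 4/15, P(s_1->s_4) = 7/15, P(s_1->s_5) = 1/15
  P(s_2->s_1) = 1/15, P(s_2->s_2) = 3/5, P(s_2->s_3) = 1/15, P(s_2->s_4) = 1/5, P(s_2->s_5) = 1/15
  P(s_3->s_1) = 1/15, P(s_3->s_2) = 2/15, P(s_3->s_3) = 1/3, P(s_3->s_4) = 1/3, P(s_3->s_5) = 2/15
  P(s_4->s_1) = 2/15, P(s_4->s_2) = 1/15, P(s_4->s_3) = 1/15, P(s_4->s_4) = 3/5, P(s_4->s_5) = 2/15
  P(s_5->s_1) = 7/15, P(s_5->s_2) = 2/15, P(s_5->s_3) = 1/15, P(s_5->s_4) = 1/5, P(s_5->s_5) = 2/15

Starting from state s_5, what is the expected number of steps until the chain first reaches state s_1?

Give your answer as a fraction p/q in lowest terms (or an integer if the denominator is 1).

Let h_i = expected steps to first reach s_1 from state i.
Boundary: h_s_1 = 0.
First-step equations for the other states:
  h_s_2 = 1 + 1/15*h_s_1 + 3/5*h_s_2 + 1/15*h_s_3 + 1/5*h_s_4 + 1/15*h_s_5
  h_s_3 = 1 + 1/15*h_s_1 + 2/15*h_s_2 + 1/3*h_s_3 + 1/3*h_s_4 + 2/15*h_s_5
  h_s_4 = 1 + 2/15*h_s_1 + 1/15*h_s_2 + 1/15*h_s_3 + 3/5*h_s_4 + 2/15*h_s_5
  h_s_5 = 1 + 7/15*h_s_1 + 2/15*h_s_2 + 1/15*h_s_3 + 1/5*h_s_4 + 2/15*h_s_5

Substituting h_s_1 = 0 and rearranging gives the linear system (I - Q) h = 1:
  [2/5, -1/15, -1/5, -1/15] . (h_s_2, h_s_3, h_s_4, h_s_5) = 1
  [-2/15, 2/3, -1/3, -2/15] . (h_s_2, h_s_3, h_s_4, h_s_5) = 1
  [-1/15, -1/15, 2/5, -2/15] . (h_s_2, h_s_3, h_s_4, h_s_5) = 1
  [-2/15, -1/15, -1/5, 13/15] . (h_s_2, h_s_3, h_s_4, h_s_5) = 1

Solving yields:
  h_s_2 = 10395/1367
  h_s_3 = 9690/1367
  h_s_4 = 8745/1367
  h_s_5 = 5940/1367

Starting state is s_5, so the expected hitting time is h_s_5 = 5940/1367.

Answer: 5940/1367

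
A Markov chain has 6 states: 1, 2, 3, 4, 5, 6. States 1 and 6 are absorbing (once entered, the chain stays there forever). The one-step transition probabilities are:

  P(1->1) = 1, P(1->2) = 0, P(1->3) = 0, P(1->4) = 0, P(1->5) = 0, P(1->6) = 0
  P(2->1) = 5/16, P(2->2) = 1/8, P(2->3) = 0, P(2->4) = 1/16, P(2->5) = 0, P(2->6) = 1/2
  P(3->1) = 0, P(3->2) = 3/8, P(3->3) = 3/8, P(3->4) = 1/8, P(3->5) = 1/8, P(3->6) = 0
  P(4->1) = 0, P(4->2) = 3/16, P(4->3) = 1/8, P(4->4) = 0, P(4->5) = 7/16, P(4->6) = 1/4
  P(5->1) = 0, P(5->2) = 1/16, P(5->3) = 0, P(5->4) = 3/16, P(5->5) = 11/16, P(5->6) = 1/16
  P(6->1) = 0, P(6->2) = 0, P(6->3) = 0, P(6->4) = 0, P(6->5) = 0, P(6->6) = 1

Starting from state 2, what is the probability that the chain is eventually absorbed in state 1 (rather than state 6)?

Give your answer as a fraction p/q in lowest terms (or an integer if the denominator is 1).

Answer: 1395/3764

Derivation:
Let a_i = P(absorbed in 1 | start in state i).
Boundary conditions: a_1 = 1, a_6 = 0.
For each transient state i, a_i = sum_j P(i->j) * a_j:
  a_2 = 5/16*a_1 + 1/8*a_2 + 0*a_3 + 1/16*a_4 + 0*a_5 + 1/2*a_6
  a_3 = 0*a_1 + 3/8*a_2 + 3/8*a_3 + 1/8*a_4 + 1/8*a_5 + 0*a_6
  a_4 = 0*a_1 + 3/16*a_2 + 1/8*a_3 + 0*a_4 + 7/16*a_5 + 1/4*a_6
  a_5 = 0*a_1 + 1/16*a_2 + 0*a_3 + 3/16*a_4 + 11/16*a_5 + 1/16*a_6

Substituting a_1 = 1 and a_6 = 0, rearrange to (I - Q) a = r where r[i] = P(i -> 1):
  [7/8, 0, -1/16, 0] . (a_2, a_3, a_4, a_5) = 5/16
  [-3/8, 5/8, -1/8, -1/8] . (a_2, a_3, a_4, a_5) = 0
  [-3/16, -1/8, 1, -7/16] . (a_2, a_3, a_4, a_5) = 0
  [-1/16, 0, -3/16, 5/16] . (a_2, a_3, a_4, a_5) = 0

Solving yields:
  a_2 = 1395/3764
  a_3 = 280/941
  a_4 = 355/1882
  a_5 = 705/3764

Starting state is 2, so the absorption probability is a_2 = 1395/3764.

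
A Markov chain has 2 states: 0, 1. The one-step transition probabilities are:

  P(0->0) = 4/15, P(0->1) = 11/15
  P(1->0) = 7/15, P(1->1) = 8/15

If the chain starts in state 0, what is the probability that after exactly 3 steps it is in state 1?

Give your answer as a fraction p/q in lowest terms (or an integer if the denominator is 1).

Answer: 77/125

Derivation:
Computing P^3 by repeated multiplication:
P^1 =
  0: [4/15, 11/15]
  1: [7/15, 8/15]
P^2 =
  0: [31/75, 44/75]
  1: [28/75, 47/75]
P^3 =
  0: [48/125, 77/125]
  1: [49/125, 76/125]

(P^3)[0 -> 1] = 77/125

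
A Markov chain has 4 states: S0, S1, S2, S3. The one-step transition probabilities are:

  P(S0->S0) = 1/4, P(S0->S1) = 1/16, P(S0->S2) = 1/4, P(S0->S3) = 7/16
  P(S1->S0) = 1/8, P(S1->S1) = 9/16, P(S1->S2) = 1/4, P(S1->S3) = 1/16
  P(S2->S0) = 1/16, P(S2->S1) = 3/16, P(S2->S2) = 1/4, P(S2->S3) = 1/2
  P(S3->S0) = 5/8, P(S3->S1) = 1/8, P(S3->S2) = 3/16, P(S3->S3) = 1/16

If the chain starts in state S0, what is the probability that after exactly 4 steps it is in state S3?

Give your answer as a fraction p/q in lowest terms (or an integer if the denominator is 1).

Computing P^4 by repeated multiplication:
P^1 =
  S0: [1/4, 1/16, 1/4, 7/16]
  S1: [1/8, 9/16, 1/4, 1/16]
  S2: [1/16, 3/16, 1/4, 1/2]
  S3: [5/8, 1/8, 3/16, 1/16]
P^2 =
  S0: [23/64, 39/256, 57/256, 17/64]
  S1: [5/32, 97/256, 63/256, 7/32]
  S2: [47/128, 7/32, 7/32, 25/128]
  S3: [57/256, 39/256, 63/256, 97/256]
P^3 =
  S0: [1183/4096, 375/2048, 239/1024, 1207/4096]
  S1: [977/4096, 607/2048, 121/512, 937/4096]
  S2: [261/1024, 433/2048, 487/2048, 303/1024]
  S3: [1339/4096, 791/4096, 927/4096, 1039/4096]
P^4 =
  S0: [9629/32768, 13215/65536, 15177/65536, 8943/32768]
  S1: [8337/32768, 16681/65536, 15447/65536, 8367/32768]
  S2: [9501/32768, 1773/8192, 3793/16384, 8589/32768]
  S3: [18255/65536, 13317/65536, 15345/65536, 18619/65536]

(P^4)[S0 -> S3] = 8943/32768

Answer: 8943/32768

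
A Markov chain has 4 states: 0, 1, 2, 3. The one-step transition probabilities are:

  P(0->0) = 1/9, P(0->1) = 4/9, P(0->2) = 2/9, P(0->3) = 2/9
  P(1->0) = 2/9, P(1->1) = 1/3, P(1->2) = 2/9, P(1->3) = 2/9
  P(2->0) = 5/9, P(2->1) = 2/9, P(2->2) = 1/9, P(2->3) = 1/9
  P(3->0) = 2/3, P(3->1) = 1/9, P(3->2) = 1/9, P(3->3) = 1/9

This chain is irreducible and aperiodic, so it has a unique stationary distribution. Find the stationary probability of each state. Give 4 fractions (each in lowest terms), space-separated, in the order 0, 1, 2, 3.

Answer: 18/55 17/55 2/11 2/11

Derivation:
The stationary distribution satisfies pi = pi * P, i.e.:
  pi_0 = 1/9*pi_0 + 2/9*pi_1 + 5/9*pi_2 + 2/3*pi_3
  pi_1 = 4/9*pi_0 + 1/3*pi_1 + 2/9*pi_2 + 1/9*pi_3
  pi_2 = 2/9*pi_0 + 2/9*pi_1 + 1/9*pi_2 + 1/9*pi_3
  pi_3 = 2/9*pi_0 + 2/9*pi_1 + 1/9*pi_2 + 1/9*pi_3
with normalization: pi_0 + pi_1 + pi_2 + pi_3 = 1.

Using the first 3 balance equations plus normalization, the linear system A*pi = b is:
  [-8/9, 2/9, 5/9, 2/3] . pi = 0
  [4/9, -2/3, 2/9, 1/9] . pi = 0
  [2/9, 2/9, -8/9, 1/9] . pi = 0
  [1, 1, 1, 1] . pi = 1

Solving yields:
  pi_0 = 18/55
  pi_1 = 17/55
  pi_2 = 2/11
  pi_3 = 2/11

Verification (pi * P):
  18/55*1/9 + 17/55*2/9 + 2/11*5/9 + 2/11*2/3 = 18/55 = pi_0  (ok)
  18/55*4/9 + 17/55*1/3 + 2/11*2/9 + 2/11*1/9 = 17/55 = pi_1  (ok)
  18/55*2/9 + 17/55*2/9 + 2/11*1/9 + 2/11*1/9 = 2/11 = pi_2  (ok)
  18/55*2/9 + 17/55*2/9 + 2/11*1/9 + 2/11*1/9 = 2/11 = pi_3  (ok)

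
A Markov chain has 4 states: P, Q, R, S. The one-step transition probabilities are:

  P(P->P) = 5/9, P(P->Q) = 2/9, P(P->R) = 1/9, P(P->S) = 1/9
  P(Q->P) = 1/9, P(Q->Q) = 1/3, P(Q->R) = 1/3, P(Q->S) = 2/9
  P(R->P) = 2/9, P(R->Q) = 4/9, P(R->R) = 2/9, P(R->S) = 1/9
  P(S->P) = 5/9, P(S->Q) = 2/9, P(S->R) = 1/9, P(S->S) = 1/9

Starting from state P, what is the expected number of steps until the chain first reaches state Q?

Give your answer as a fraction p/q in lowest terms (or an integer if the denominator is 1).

Let h_i = expected steps to first reach Q from state i.
Boundary: h_Q = 0.
First-step equations for the other states:
  h_P = 1 + 5/9*h_P + 2/9*h_Q + 1/9*h_R + 1/9*h_S
  h_R = 1 + 2/9*h_P + 4/9*h_Q + 2/9*h_R + 1/9*h_S
  h_S = 1 + 5/9*h_P + 2/9*h_Q + 1/9*h_R + 1/9*h_S

Substituting h_Q = 0 and rearranging gives the linear system (I - Q) h = 1:
  [4/9, -1/9, -1/9] . (h_P, h_R, h_S) = 1
  [-2/9, 7/9, -1/9] . (h_P, h_R, h_S) = 1
  [-5/9, -1/9, 8/9] . (h_P, h_R, h_S) = 1

Solving yields:
  h_P = 4
  h_R = 3
  h_S = 4

Starting state is P, so the expected hitting time is h_P = 4.

Answer: 4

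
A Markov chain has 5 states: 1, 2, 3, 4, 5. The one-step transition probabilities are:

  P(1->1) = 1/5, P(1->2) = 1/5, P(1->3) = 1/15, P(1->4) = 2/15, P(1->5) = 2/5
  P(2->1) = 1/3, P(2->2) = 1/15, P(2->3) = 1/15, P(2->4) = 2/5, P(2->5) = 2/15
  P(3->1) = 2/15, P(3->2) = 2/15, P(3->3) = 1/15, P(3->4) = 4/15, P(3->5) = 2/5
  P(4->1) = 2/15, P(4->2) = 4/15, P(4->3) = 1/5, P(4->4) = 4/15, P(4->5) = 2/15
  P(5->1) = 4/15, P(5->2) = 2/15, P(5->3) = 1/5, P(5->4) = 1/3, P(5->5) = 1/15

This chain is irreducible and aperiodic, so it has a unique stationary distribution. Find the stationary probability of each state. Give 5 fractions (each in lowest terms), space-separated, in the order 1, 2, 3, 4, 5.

Answer: 1159/5522 953/5522 33/251 3045/11044 2323/11044

Derivation:
The stationary distribution satisfies pi = pi * P, i.e.:
  pi_1 = 1/5*pi_1 + 1/3*pi_2 + 2/15*pi_3 + 2/15*pi_4 + 4/15*pi_5
  pi_2 = 1/5*pi_1 + 1/15*pi_2 + 2/15*pi_3 + 4/15*pi_4 + 2/15*pi_5
  pi_3 = 1/15*pi_1 + 1/15*pi_2 + 1/15*pi_3 + 1/5*pi_4 + 1/5*pi_5
  pi_4 = 2/15*pi_1 + 2/5*pi_2 + 4/15*pi_3 + 4/15*pi_4 + 1/3*pi_5
  pi_5 = 2/5*pi_1 + 2/15*pi_2 + 2/5*pi_3 + 2/15*pi_4 + 1/15*pi_5
with normalization: pi_1 + pi_2 + pi_3 + pi_4 + pi_5 = 1.

Using the first 4 balance equations plus normalization, the linear system A*pi = b is:
  [-4/5, 1/3, 2/15, 2/15, 4/15] . pi = 0
  [1/5, -14/15, 2/15, 4/15, 2/15] . pi = 0
  [1/15, 1/15, -14/15, 1/5, 1/5] . pi = 0
  [2/15, 2/5, 4/15, -11/15, 1/3] . pi = 0
  [1, 1, 1, 1, 1] . pi = 1

Solving yields:
  pi_1 = 1159/5522
  pi_2 = 953/5522
  pi_3 = 33/251
  pi_4 = 3045/11044
  pi_5 = 2323/11044

Verification (pi * P):
  1159/5522*1/5 + 953/5522*1/3 + 33/251*2/15 + 3045/11044*2/15 + 2323/11044*4/15 = 1159/5522 = pi_1  (ok)
  1159/5522*1/5 + 953/5522*1/15 + 33/251*2/15 + 3045/11044*4/15 + 2323/11044*2/15 = 953/5522 = pi_2  (ok)
  1159/5522*1/15 + 953/5522*1/15 + 33/251*1/15 + 3045/11044*1/5 + 2323/11044*1/5 = 33/251 = pi_3  (ok)
  1159/5522*2/15 + 953/5522*2/5 + 33/251*4/15 + 3045/11044*4/15 + 2323/11044*1/3 = 3045/11044 = pi_4  (ok)
  1159/5522*2/5 + 953/5522*2/15 + 33/251*2/5 + 3045/11044*2/15 + 2323/11044*1/15 = 2323/11044 = pi_5  (ok)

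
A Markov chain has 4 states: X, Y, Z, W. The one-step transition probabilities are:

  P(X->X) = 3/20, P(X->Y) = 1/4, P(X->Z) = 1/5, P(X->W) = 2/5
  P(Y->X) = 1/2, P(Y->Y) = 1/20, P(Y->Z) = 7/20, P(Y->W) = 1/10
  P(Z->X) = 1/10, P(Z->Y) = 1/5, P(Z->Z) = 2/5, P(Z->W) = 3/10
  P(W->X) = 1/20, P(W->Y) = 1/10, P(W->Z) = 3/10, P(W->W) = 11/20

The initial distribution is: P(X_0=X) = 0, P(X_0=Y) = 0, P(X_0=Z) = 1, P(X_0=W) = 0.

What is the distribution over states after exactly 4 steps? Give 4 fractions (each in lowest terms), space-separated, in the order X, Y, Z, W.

Propagating the distribution step by step (d_{t+1} = d_t * P):
d_0 = (X=0, Y=0, Z=1, W=0)
  d_1[X] = 0*3/20 + 0*1/2 + 1*1/10 + 0*1/20 = 1/10
  d_1[Y] = 0*1/4 + 0*1/20 + 1*1/5 + 0*1/10 = 1/5
  d_1[Z] = 0*1/5 + 0*7/20 + 1*2/5 + 0*3/10 = 2/5
  d_1[W] = 0*2/5 + 0*1/10 + 1*3/10 + 0*11/20 = 3/10
d_1 = (X=1/10, Y=1/5, Z=2/5, W=3/10)
  d_2[X] = 1/10*3/20 + 1/5*1/2 + 2/5*1/10 + 3/10*1/20 = 17/100
  d_2[Y] = 1/10*1/4 + 1/5*1/20 + 2/5*1/5 + 3/10*1/10 = 29/200
  d_2[Z] = 1/10*1/5 + 1/5*7/20 + 2/5*2/5 + 3/10*3/10 = 17/50
  d_2[W] = 1/10*2/5 + 1/5*1/10 + 2/5*3/10 + 3/10*11/20 = 69/200
d_2 = (X=17/100, Y=29/200, Z=17/50, W=69/200)
  d_3[X] = 17/100*3/20 + 29/200*1/2 + 17/50*1/10 + 69/200*1/20 = 597/4000
  d_3[Y] = 17/100*1/4 + 29/200*1/20 + 17/50*1/5 + 69/200*1/10 = 609/4000
  d_3[Z] = 17/100*1/5 + 29/200*7/20 + 17/50*2/5 + 69/200*3/10 = 1297/4000
  d_3[W] = 17/100*2/5 + 29/200*1/10 + 17/50*3/10 + 69/200*11/20 = 1497/4000
d_3 = (X=597/4000, Y=609/4000, Z=1297/4000, W=1497/4000)
  d_4[X] = 597/4000*3/20 + 609/4000*1/2 + 1297/4000*1/10 + 1497/4000*1/20 = 2993/20000
  d_4[Y] = 597/4000*1/4 + 609/4000*1/20 + 1297/4000*1/5 + 1497/4000*1/10 = 92/625
  d_4[Z] = 597/4000*1/5 + 609/4000*7/20 + 1297/4000*2/5 + 1497/4000*3/10 = 26009/80000
  d_4[W] = 597/4000*2/5 + 609/4000*1/10 + 1297/4000*3/10 + 1497/4000*11/20 = 30243/80000
d_4 = (X=2993/20000, Y=92/625, Z=26009/80000, W=30243/80000)

Answer: 2993/20000 92/625 26009/80000 30243/80000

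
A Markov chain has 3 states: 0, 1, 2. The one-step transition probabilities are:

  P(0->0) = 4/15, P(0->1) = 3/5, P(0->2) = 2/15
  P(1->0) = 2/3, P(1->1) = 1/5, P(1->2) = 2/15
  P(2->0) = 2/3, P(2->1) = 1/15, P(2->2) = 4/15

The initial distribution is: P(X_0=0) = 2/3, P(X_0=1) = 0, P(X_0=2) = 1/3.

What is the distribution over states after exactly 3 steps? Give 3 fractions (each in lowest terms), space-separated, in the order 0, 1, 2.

Propagating the distribution step by step (d_{t+1} = d_t * P):
d_0 = (0=2/3, 1=0, 2=1/3)
  d_1[0] = 2/3*4/15 + 0*2/3 + 1/3*2/3 = 2/5
  d_1[1] = 2/3*3/5 + 0*1/5 + 1/3*1/15 = 19/45
  d_1[2] = 2/3*2/15 + 0*2/15 + 1/3*4/15 = 8/45
d_1 = (0=2/5, 1=19/45, 2=8/45)
  d_2[0] = 2/5*4/15 + 19/45*2/3 + 8/45*2/3 = 38/75
  d_2[1] = 2/5*3/5 + 19/45*1/5 + 8/45*1/15 = 227/675
  d_2[2] = 2/5*2/15 + 19/45*2/15 + 8/45*4/15 = 106/675
d_2 = (0=38/75, 1=227/675, 2=106/675)
  d_3[0] = 38/75*4/15 + 227/675*2/3 + 106/675*2/3 = 58/125
  d_3[1] = 38/75*3/5 + 227/675*1/5 + 106/675*1/15 = 773/2025
  d_3[2] = 38/75*2/15 + 227/675*2/15 + 106/675*4/15 = 1562/10125
d_3 = (0=58/125, 1=773/2025, 2=1562/10125)

Answer: 58/125 773/2025 1562/10125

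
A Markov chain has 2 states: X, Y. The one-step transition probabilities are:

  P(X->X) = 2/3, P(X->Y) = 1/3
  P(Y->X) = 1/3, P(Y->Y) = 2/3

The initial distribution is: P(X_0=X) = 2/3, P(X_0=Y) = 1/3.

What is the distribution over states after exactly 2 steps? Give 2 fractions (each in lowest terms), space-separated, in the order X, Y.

Propagating the distribution step by step (d_{t+1} = d_t * P):
d_0 = (X=2/3, Y=1/3)
  d_1[X] = 2/3*2/3 + 1/3*1/3 = 5/9
  d_1[Y] = 2/3*1/3 + 1/3*2/3 = 4/9
d_1 = (X=5/9, Y=4/9)
  d_2[X] = 5/9*2/3 + 4/9*1/3 = 14/27
  d_2[Y] = 5/9*1/3 + 4/9*2/3 = 13/27
d_2 = (X=14/27, Y=13/27)

Answer: 14/27 13/27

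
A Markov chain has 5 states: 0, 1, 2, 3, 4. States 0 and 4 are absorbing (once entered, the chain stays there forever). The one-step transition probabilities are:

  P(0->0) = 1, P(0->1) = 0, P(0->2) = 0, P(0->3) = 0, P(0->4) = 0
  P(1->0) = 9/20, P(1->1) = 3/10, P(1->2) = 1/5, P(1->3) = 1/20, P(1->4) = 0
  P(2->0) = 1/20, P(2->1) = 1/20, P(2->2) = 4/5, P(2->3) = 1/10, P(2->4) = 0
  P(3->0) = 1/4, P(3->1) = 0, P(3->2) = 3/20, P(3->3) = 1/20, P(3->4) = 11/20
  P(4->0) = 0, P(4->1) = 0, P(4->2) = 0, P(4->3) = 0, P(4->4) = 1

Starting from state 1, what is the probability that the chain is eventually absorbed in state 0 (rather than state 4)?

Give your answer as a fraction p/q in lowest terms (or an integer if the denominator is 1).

Let a_i = P(absorbed in 0 | start in state i).
Boundary conditions: a_0 = 1, a_4 = 0.
For each transient state i, a_i = sum_j P(i->j) * a_j:
  a_1 = 9/20*a_0 + 3/10*a_1 + 1/5*a_2 + 1/20*a_3 + 0*a_4
  a_2 = 1/20*a_0 + 1/20*a_1 + 4/5*a_2 + 1/10*a_3 + 0*a_4
  a_3 = 1/4*a_0 + 0*a_1 + 3/20*a_2 + 1/20*a_3 + 11/20*a_4

Substituting a_0 = 1 and a_4 = 0, rearrange to (I - Q) a = r where r[i] = P(i -> 0):
  [7/10, -1/5, -1/20] . (a_1, a_2, a_3) = 9/20
  [-1/20, 1/5, -1/10] . (a_1, a_2, a_3) = 1/20
  [0, -3/20, 19/20] . (a_1, a_2, a_3) = 1/4

Solving yields:
  a_1 = 769/901
  a_2 = 582/901
  a_3 = 329/901

Starting state is 1, so the absorption probability is a_1 = 769/901.

Answer: 769/901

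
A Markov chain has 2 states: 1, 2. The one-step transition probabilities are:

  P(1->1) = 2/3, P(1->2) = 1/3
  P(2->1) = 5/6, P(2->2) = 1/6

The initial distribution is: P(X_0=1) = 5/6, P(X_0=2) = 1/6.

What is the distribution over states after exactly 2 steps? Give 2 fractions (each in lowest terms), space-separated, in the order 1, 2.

Answer: 155/216 61/216

Derivation:
Propagating the distribution step by step (d_{t+1} = d_t * P):
d_0 = (1=5/6, 2=1/6)
  d_1[1] = 5/6*2/3 + 1/6*5/6 = 25/36
  d_1[2] = 5/6*1/3 + 1/6*1/6 = 11/36
d_1 = (1=25/36, 2=11/36)
  d_2[1] = 25/36*2/3 + 11/36*5/6 = 155/216
  d_2[2] = 25/36*1/3 + 11/36*1/6 = 61/216
d_2 = (1=155/216, 2=61/216)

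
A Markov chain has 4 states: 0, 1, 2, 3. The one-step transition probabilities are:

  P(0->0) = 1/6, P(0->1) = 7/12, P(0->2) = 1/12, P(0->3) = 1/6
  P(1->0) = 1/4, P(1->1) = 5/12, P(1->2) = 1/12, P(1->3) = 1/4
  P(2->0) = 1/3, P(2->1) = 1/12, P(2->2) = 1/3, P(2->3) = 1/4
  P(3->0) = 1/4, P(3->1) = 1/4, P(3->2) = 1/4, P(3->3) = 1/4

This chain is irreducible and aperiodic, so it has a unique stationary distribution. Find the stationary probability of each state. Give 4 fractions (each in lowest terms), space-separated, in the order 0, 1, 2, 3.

Answer: 9/37 27/74 6/37 17/74

Derivation:
The stationary distribution satisfies pi = pi * P, i.e.:
  pi_0 = 1/6*pi_0 + 1/4*pi_1 + 1/3*pi_2 + 1/4*pi_3
  pi_1 = 7/12*pi_0 + 5/12*pi_1 + 1/12*pi_2 + 1/4*pi_3
  pi_2 = 1/12*pi_0 + 1/12*pi_1 + 1/3*pi_2 + 1/4*pi_3
  pi_3 = 1/6*pi_0 + 1/4*pi_1 + 1/4*pi_2 + 1/4*pi_3
with normalization: pi_0 + pi_1 + pi_2 + pi_3 = 1.

Using the first 3 balance equations plus normalization, the linear system A*pi = b is:
  [-5/6, 1/4, 1/3, 1/4] . pi = 0
  [7/12, -7/12, 1/12, 1/4] . pi = 0
  [1/12, 1/12, -2/3, 1/4] . pi = 0
  [1, 1, 1, 1] . pi = 1

Solving yields:
  pi_0 = 9/37
  pi_1 = 27/74
  pi_2 = 6/37
  pi_3 = 17/74

Verification (pi * P):
  9/37*1/6 + 27/74*1/4 + 6/37*1/3 + 17/74*1/4 = 9/37 = pi_0  (ok)
  9/37*7/12 + 27/74*5/12 + 6/37*1/12 + 17/74*1/4 = 27/74 = pi_1  (ok)
  9/37*1/12 + 27/74*1/12 + 6/37*1/3 + 17/74*1/4 = 6/37 = pi_2  (ok)
  9/37*1/6 + 27/74*1/4 + 6/37*1/4 + 17/74*1/4 = 17/74 = pi_3  (ok)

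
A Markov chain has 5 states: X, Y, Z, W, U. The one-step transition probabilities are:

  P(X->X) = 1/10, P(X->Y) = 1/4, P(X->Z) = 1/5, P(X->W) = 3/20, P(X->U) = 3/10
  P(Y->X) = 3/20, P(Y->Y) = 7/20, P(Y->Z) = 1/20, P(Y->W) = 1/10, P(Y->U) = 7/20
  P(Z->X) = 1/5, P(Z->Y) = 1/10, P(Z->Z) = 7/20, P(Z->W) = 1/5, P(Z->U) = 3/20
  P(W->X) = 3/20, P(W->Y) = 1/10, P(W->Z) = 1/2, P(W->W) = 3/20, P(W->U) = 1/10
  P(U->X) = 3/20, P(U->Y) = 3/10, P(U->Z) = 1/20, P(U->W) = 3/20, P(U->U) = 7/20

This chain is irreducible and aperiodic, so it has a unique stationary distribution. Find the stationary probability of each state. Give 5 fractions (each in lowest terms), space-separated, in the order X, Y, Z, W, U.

Answer: 8003/52530 12323/52530 3491/17510 7787/52530 2324/8755

Derivation:
The stationary distribution satisfies pi = pi * P, i.e.:
  pi_X = 1/10*pi_X + 3/20*pi_Y + 1/5*pi_Z + 3/20*pi_W + 3/20*pi_U
  pi_Y = 1/4*pi_X + 7/20*pi_Y + 1/10*pi_Z + 1/10*pi_W + 3/10*pi_U
  pi_Z = 1/5*pi_X + 1/20*pi_Y + 7/20*pi_Z + 1/2*pi_W + 1/20*pi_U
  pi_W = 3/20*pi_X + 1/10*pi_Y + 1/5*pi_Z + 3/20*pi_W + 3/20*pi_U
  pi_U = 3/10*pi_X + 7/20*pi_Y + 3/20*pi_Z + 1/10*pi_W + 7/20*pi_U
with normalization: pi_X + pi_Y + pi_Z + pi_W + pi_U = 1.

Using the first 4 balance equations plus normalization, the linear system A*pi = b is:
  [-9/10, 3/20, 1/5, 3/20, 3/20] . pi = 0
  [1/4, -13/20, 1/10, 1/10, 3/10] . pi = 0
  [1/5, 1/20, -13/20, 1/2, 1/20] . pi = 0
  [3/20, 1/10, 1/5, -17/20, 3/20] . pi = 0
  [1, 1, 1, 1, 1] . pi = 1

Solving yields:
  pi_X = 8003/52530
  pi_Y = 12323/52530
  pi_Z = 3491/17510
  pi_W = 7787/52530
  pi_U = 2324/8755

Verification (pi * P):
  8003/52530*1/10 + 12323/52530*3/20 + 3491/17510*1/5 + 7787/52530*3/20 + 2324/8755*3/20 = 8003/52530 = pi_X  (ok)
  8003/52530*1/4 + 12323/52530*7/20 + 3491/17510*1/10 + 7787/52530*1/10 + 2324/8755*3/10 = 12323/52530 = pi_Y  (ok)
  8003/52530*1/5 + 12323/52530*1/20 + 3491/17510*7/20 + 7787/52530*1/2 + 2324/8755*1/20 = 3491/17510 = pi_Z  (ok)
  8003/52530*3/20 + 12323/52530*1/10 + 3491/17510*1/5 + 7787/52530*3/20 + 2324/8755*3/20 = 7787/52530 = pi_W  (ok)
  8003/52530*3/10 + 12323/52530*7/20 + 3491/17510*3/20 + 7787/52530*1/10 + 2324/8755*7/20 = 2324/8755 = pi_U  (ok)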